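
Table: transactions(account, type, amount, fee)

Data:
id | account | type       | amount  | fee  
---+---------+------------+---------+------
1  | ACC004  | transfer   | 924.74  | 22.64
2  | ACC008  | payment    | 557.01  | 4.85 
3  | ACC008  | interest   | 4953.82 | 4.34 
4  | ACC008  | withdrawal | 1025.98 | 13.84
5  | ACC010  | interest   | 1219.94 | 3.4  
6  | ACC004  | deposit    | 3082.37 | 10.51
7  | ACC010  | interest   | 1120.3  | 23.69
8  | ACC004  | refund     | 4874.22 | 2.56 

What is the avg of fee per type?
SELECT type, AVG(fee) as result
FROM transactions
GROUP BY type

Result:
  deposit: 10.51
  interest: 10.48
  payment: 4.85
  refund: 2.56
  transfer: 22.64
  withdrawal: 13.84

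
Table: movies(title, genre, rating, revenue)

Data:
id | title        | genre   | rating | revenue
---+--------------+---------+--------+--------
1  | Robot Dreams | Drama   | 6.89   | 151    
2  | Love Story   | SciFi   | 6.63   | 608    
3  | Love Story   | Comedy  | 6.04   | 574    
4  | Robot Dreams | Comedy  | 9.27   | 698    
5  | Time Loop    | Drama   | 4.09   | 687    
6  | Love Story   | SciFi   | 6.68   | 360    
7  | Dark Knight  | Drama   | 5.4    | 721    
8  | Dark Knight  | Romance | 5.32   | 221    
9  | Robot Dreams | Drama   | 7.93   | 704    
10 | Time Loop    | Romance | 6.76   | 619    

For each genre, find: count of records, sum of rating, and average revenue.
SELECT genre,
       COUNT(*) as cnt,
       SUM(rating) as total_rating,
       AVG(revenue) as avg_revenue
FROM movies
GROUP BY genre

Result:
  Comedy: 2 records, 15.31 total rating, 636.00 avg revenue
  Drama: 4 records, 24.31 total rating, 565.75 avg revenue
  Romance: 2 records, 12.08 total rating, 420.00 avg revenue
  SciFi: 2 records, 13.31 total rating, 484.00 avg revenue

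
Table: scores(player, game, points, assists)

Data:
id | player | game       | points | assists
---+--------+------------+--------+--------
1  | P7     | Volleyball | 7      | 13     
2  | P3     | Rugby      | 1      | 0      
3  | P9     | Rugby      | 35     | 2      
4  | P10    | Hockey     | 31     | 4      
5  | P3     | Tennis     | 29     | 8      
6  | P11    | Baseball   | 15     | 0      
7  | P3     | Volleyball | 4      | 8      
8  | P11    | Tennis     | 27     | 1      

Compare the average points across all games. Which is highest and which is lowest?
SELECT game, AVG(points)
FROM scores
GROUP BY game
ORDER BY AVG(points)

All groups:
  Volleyball: 5.50
  Baseball: 15.00
  Rugby: 18.00
  Tennis: 28.00
  Hockey: 31.00

Highest: Hockey (31.00)
Lowest: Volleyball (5.50)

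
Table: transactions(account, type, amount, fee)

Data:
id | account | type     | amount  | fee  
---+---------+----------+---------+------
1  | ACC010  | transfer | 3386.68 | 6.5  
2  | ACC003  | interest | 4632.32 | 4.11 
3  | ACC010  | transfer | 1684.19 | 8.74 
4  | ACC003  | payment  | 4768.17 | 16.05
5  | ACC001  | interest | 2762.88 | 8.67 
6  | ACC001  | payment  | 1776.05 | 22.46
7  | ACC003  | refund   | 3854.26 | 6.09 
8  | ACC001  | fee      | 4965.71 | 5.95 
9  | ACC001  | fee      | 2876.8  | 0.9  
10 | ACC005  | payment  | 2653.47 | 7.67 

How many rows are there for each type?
SELECT type, COUNT(*) as count
FROM transactions
GROUP BY type

Result:
  fee: 2
  interest: 2
  payment: 3
  refund: 1
  transfer: 2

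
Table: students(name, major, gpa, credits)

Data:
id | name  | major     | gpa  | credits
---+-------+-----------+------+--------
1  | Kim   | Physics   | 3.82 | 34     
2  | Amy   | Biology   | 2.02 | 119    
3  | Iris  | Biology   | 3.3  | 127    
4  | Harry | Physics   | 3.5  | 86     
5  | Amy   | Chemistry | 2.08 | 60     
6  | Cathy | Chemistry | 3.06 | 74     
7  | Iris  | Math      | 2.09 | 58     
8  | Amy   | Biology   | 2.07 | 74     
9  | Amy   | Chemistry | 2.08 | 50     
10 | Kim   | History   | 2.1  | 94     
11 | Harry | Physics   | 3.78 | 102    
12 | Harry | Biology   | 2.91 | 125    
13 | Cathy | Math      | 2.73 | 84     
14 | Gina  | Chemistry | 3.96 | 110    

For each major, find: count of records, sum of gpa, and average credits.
SELECT major,
       COUNT(*) as cnt,
       SUM(gpa) as total_gpa,
       AVG(credits) as avg_credits
FROM students
GROUP BY major

Result:
  Biology: 4 records, 10.30 total gpa, 111.25 avg credits
  Chemistry: 4 records, 11.18 total gpa, 73.50 avg credits
  History: 1 records, 2.10 total gpa, 94.00 avg credits
  Math: 2 records, 4.82 total gpa, 71.00 avg credits
  Physics: 3 records, 11.10 total gpa, 74.00 avg credits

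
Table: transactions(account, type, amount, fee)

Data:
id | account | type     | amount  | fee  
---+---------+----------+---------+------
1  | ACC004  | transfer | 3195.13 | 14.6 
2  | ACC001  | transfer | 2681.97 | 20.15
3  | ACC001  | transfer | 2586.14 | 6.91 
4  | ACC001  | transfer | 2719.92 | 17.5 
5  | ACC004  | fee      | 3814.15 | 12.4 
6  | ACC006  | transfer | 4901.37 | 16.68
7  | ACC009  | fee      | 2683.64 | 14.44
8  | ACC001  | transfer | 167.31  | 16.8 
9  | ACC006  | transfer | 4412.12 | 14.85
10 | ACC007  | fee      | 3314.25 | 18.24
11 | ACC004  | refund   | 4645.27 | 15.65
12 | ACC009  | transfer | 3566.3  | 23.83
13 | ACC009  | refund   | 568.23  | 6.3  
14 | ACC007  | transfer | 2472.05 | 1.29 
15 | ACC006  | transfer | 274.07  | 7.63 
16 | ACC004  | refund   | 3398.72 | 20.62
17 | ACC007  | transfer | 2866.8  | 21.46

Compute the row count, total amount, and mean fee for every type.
SELECT type,
       COUNT(*) as cnt,
       SUM(amount) as total_amount,
       AVG(fee) as avg_fee
FROM transactions
GROUP BY type

Result:
  fee: 3 records, 9812.04 total amount, 15.03 avg fee
  refund: 3 records, 8612.22 total amount, 14.19 avg fee
  transfer: 11 records, 29843.18 total amount, 14.70 avg fee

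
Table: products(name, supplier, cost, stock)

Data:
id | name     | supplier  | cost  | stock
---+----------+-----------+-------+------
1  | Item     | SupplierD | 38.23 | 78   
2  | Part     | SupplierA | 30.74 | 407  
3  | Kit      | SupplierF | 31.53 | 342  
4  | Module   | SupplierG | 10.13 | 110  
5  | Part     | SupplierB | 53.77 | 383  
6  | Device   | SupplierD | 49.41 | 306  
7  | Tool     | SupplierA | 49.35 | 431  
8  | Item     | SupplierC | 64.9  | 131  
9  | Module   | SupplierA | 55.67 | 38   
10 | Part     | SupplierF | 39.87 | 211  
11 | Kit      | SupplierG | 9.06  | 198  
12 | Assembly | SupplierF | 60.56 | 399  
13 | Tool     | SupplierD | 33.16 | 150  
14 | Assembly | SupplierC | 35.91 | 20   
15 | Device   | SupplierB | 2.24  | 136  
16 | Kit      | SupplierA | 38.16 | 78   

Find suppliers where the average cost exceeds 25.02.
SELECT supplier, AVG(cost)
FROM products
GROUP BY supplier
HAVING AVG(cost) > 25.02

Result:
  SupplierA: avg=43.48
  SupplierB: avg=28.01
  SupplierC: avg=50.41
  SupplierD: avg=40.27
  SupplierF: avg=43.99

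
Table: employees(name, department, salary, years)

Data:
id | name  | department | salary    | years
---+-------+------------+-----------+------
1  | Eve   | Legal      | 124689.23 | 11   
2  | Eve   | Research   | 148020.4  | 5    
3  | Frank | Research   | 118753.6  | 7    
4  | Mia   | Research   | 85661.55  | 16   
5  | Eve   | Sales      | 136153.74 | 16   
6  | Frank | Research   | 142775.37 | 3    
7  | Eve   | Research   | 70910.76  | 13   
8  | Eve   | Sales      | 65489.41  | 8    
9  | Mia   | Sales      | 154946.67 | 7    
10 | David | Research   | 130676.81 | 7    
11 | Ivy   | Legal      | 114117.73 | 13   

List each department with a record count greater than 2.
SELECT department, COUNT(*) as cnt
FROM employees
GROUP BY department
HAVING COUNT(*) > 2

Result:
  Research: 6
  Sales: 3

Note: HAVING filters groups after aggregation, WHERE filters rows before.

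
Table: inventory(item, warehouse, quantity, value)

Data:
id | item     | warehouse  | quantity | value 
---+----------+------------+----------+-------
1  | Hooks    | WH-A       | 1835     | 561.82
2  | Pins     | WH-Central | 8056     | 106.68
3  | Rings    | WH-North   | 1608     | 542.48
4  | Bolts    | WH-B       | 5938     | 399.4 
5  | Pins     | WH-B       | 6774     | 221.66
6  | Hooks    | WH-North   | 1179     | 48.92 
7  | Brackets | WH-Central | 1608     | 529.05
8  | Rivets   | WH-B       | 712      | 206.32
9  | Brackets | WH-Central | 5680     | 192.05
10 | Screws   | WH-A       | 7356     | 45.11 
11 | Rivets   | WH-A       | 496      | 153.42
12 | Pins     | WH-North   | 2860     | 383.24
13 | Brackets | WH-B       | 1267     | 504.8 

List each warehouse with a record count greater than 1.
SELECT warehouse, COUNT(*) as cnt
FROM inventory
GROUP BY warehouse
HAVING COUNT(*) > 1

Result:
  WH-A: 3
  WH-B: 4
  WH-Central: 3
  WH-North: 3

Note: HAVING filters groups after aggregation, WHERE filters rows before.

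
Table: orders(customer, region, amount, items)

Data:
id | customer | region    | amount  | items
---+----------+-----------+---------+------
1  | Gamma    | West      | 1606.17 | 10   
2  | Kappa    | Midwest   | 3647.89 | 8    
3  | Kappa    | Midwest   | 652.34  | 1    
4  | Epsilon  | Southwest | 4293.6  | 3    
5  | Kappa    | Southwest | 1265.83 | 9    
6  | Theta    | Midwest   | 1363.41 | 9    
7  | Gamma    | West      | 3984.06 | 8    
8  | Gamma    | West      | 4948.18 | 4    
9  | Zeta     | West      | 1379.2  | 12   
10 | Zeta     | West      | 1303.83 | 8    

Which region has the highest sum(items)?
SELECT region, SUM(items) as val
FROM orders
GROUP BY region
ORDER BY val DESC
LIMIT 1

Result: West with sum(items) = 42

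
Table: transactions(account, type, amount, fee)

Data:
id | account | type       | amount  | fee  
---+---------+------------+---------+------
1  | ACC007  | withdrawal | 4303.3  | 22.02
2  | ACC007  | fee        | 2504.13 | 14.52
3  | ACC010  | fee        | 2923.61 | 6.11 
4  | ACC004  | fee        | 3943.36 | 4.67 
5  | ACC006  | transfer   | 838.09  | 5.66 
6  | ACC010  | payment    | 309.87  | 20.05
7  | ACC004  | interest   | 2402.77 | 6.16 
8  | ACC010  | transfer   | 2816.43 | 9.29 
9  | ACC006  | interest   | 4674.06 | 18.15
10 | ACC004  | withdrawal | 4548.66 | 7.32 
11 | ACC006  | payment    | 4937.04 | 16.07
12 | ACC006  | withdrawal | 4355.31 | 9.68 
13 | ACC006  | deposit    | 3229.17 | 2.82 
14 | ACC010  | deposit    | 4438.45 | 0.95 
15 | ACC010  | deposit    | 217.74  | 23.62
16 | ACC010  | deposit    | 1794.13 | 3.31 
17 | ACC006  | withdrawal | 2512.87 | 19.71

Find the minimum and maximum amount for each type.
SELECT type, MIN(amount), MAX(amount)
FROM transactions
GROUP BY type

Result:
  deposit: min=217.74, max=4438.45
  fee: min=2504.13, max=3943.36
  interest: min=2402.77, max=4674.06
  payment: min=309.87, max=4937.04
  transfer: min=838.09, max=2816.43
  withdrawal: min=2512.87, max=4548.66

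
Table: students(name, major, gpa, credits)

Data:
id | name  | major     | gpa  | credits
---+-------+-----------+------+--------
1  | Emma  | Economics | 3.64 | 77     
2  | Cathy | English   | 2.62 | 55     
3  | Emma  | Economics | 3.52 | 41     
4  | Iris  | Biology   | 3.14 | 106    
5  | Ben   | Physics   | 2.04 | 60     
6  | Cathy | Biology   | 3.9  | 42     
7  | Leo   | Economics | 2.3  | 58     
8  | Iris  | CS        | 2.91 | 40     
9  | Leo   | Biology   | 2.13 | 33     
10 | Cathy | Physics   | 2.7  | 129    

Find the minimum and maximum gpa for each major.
SELECT major, MIN(gpa), MAX(gpa)
FROM students
GROUP BY major

Result:
  Biology: min=2.13, max=3.90
  CS: min=2.91, max=2.91
  Economics: min=2.30, max=3.64
  English: min=2.62, max=2.62
  Physics: min=2.04, max=2.70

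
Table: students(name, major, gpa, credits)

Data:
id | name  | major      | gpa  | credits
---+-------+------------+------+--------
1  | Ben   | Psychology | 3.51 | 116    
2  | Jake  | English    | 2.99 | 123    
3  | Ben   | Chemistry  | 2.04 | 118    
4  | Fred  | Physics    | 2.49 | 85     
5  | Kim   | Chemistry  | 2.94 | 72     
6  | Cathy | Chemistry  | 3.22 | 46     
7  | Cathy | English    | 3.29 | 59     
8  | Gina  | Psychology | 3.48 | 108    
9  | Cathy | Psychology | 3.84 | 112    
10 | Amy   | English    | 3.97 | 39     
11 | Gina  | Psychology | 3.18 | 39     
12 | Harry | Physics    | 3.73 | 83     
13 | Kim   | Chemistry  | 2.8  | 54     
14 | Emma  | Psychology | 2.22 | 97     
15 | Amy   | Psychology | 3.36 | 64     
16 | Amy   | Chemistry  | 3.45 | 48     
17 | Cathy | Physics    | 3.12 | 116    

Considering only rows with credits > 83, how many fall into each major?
SELECT major, COUNT(*)
FROM students
WHERE credits > 83
GROUP BY major

Note: WHERE filters rows before grouping.

Result:
  Chemistry: 1
  English: 1
  Physics: 2
  Psychology: 4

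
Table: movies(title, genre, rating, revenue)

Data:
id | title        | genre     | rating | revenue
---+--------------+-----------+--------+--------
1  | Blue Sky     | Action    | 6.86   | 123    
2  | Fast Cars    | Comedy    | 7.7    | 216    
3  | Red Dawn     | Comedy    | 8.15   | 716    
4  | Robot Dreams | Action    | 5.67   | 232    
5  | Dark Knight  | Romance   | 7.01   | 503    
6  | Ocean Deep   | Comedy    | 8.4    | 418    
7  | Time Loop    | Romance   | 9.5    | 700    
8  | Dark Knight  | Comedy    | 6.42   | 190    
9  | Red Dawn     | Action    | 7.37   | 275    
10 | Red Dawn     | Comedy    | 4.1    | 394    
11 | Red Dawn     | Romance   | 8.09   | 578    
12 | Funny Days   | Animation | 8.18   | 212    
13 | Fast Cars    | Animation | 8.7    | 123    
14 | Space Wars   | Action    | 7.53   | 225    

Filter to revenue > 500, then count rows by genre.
SELECT genre, COUNT(*)
FROM movies
WHERE revenue > 500
GROUP BY genre

Note: WHERE filters rows before grouping.

Result:
  Comedy: 1
  Romance: 3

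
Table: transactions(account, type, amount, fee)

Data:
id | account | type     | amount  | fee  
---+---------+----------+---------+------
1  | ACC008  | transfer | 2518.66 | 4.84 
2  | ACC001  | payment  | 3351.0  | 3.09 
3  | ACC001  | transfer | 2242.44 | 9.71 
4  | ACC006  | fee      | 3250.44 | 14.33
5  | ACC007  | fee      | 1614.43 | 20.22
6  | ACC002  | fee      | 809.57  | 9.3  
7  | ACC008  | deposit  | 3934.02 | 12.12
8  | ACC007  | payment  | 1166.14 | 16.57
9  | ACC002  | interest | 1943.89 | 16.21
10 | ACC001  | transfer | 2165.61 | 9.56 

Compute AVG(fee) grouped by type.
SELECT type, AVG(fee) as result
FROM transactions
GROUP BY type

Result:
  deposit: 12.12
  fee: 14.62
  interest: 16.21
  payment: 9.83
  transfer: 8.04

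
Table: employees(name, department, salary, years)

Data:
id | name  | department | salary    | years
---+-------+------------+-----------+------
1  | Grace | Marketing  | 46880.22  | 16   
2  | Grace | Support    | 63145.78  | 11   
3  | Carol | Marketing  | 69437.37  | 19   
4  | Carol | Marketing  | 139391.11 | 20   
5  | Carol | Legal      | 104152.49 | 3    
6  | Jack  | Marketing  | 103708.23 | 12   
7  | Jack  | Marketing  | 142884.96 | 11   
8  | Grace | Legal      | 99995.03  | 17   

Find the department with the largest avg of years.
SELECT department, AVG(years) as val
FROM employees
GROUP BY department
ORDER BY val DESC
LIMIT 1

Result: Marketing with avg(years) = 15.60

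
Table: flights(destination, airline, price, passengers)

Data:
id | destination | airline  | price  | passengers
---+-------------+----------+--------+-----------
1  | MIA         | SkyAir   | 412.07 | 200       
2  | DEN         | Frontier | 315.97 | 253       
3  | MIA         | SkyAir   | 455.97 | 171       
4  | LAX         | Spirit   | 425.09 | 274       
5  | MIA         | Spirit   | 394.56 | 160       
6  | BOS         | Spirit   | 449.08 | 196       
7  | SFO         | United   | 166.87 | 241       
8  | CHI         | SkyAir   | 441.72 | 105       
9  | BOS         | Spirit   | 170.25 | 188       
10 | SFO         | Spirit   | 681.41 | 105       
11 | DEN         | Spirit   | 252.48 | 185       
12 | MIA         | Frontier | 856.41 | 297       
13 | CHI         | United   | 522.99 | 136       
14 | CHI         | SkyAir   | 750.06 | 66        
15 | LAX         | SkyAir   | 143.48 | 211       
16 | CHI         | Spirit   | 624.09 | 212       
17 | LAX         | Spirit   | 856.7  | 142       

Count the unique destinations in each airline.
SELECT airline, COUNT(DISTINCT destination)
FROM flights
GROUP BY airline

Result:
  Frontier: 2 distinct
  SkyAir: 3 distinct
  Spirit: 6 distinct
  United: 2 distinct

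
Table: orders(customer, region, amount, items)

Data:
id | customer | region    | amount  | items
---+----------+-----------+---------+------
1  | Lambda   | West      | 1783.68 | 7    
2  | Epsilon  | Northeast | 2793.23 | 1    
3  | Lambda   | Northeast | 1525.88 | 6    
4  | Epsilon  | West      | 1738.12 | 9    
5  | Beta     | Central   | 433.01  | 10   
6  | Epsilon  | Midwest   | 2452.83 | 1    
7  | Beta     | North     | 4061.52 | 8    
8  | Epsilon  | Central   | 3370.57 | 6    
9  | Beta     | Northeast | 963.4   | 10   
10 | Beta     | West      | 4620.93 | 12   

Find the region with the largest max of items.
SELECT region, MAX(items) as val
FROM orders
GROUP BY region
ORDER BY val DESC
LIMIT 1

Result: West with max(items) = 12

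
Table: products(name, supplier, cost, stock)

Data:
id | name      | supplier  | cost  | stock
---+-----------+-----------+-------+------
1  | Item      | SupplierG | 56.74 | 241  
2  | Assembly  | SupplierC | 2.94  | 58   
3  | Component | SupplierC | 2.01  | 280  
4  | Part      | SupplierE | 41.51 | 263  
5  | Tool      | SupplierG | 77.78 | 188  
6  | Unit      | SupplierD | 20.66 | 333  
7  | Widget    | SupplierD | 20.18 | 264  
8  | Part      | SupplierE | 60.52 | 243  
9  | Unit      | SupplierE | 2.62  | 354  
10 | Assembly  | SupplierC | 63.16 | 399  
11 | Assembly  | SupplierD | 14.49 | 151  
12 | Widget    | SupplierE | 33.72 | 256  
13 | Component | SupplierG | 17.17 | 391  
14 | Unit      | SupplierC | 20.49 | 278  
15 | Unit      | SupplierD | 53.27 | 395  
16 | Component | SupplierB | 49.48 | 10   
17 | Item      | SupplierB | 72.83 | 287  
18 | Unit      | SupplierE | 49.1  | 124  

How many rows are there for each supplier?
SELECT supplier, COUNT(*) as count
FROM products
GROUP BY supplier

Result:
  SupplierB: 2
  SupplierC: 4
  SupplierD: 4
  SupplierE: 5
  SupplierG: 3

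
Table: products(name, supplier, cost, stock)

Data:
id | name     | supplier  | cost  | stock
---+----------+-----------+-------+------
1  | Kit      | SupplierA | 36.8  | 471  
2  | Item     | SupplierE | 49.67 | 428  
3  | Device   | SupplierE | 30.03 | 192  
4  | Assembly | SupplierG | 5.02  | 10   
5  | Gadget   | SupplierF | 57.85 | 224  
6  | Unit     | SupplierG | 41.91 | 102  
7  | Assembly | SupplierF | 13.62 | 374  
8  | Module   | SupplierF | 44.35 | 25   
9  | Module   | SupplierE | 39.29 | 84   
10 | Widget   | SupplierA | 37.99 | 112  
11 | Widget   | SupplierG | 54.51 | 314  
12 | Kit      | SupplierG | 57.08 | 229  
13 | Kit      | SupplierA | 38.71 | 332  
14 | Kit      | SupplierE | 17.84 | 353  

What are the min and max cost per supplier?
SELECT supplier, MIN(cost), MAX(cost)
FROM products
GROUP BY supplier

Result:
  SupplierA: min=36.80, max=38.71
  SupplierE: min=17.84, max=49.67
  SupplierF: min=13.62, max=57.85
  SupplierG: min=5.02, max=57.08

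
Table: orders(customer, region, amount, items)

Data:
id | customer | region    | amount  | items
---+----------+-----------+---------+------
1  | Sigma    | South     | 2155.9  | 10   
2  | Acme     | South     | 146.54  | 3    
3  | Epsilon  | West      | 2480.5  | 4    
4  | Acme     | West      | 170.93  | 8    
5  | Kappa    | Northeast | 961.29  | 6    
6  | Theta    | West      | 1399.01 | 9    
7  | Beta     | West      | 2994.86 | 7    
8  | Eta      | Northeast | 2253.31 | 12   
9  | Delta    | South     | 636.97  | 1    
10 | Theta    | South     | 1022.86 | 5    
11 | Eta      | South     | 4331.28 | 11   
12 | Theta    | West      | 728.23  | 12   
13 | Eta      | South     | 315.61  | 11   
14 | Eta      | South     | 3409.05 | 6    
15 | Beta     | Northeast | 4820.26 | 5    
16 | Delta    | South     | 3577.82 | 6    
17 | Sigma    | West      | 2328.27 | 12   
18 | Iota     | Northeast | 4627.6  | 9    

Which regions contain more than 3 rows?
SELECT region, COUNT(*) as cnt
FROM orders
GROUP BY region
HAVING COUNT(*) > 3

Result:
  Northeast: 4
  South: 8
  West: 6

Note: HAVING filters groups after aggregation, WHERE filters rows before.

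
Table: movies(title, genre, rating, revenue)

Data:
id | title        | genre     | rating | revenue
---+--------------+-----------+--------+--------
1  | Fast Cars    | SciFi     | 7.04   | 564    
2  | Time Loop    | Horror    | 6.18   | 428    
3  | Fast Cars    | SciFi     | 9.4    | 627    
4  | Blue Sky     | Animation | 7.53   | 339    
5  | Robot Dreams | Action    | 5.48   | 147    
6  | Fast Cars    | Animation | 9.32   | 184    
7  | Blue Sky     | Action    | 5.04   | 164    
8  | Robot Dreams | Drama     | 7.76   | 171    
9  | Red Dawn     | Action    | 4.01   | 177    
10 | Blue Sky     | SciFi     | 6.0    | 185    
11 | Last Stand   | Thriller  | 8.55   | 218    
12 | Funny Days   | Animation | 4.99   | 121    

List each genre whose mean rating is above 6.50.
SELECT genre, AVG(rating)
FROM movies
GROUP BY genre
HAVING AVG(rating) > 6.50

Result:
  Animation: avg=7.28
  Drama: avg=7.76
  SciFi: avg=7.48
  Thriller: avg=8.55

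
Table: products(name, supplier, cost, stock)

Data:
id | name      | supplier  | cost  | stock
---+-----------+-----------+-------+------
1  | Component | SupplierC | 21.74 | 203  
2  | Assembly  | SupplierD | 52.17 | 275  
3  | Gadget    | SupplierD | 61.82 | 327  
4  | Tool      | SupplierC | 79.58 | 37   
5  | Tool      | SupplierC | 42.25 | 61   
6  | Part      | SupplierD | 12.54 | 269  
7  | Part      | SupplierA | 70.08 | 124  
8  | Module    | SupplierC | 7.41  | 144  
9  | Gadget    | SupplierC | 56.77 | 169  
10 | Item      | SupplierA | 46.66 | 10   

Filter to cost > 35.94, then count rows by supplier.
SELECT supplier, COUNT(*)
FROM products
WHERE cost > 35.94
GROUP BY supplier

Note: WHERE filters rows before grouping.

Result:
  SupplierA: 2
  SupplierC: 3
  SupplierD: 2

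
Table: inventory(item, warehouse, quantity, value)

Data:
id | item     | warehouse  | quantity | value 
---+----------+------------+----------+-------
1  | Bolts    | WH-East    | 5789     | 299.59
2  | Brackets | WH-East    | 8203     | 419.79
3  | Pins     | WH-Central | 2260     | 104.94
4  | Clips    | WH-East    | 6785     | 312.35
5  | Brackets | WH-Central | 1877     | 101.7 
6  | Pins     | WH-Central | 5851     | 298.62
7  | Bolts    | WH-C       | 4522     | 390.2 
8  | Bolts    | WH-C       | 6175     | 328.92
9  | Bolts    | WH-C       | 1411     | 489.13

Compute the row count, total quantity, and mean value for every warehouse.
SELECT warehouse,
       COUNT(*) as cnt,
       SUM(quantity) as total_quantity,
       AVG(value) as avg_value
FROM inventory
GROUP BY warehouse

Result:
  WH-C: 3 records, 12108 total quantity, 402.75 avg value
  WH-Central: 3 records, 9988 total quantity, 168.42 avg value
  WH-East: 3 records, 20777 total quantity, 343.91 avg value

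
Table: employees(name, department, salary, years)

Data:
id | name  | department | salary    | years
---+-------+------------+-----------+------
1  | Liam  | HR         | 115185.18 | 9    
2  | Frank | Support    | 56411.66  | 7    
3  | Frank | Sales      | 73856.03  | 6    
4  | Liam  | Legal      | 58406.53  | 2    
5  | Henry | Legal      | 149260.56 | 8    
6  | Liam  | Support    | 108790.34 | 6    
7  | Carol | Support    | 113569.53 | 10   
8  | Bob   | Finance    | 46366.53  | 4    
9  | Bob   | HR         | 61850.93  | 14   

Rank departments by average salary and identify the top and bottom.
SELECT department, AVG(salary)
FROM employees
GROUP BY department
ORDER BY AVG(salary)

All groups:
  Finance: 46366.53
  Sales: 73856.03
  HR: 88518.06
  Support: 92923.84
  Legal: 103833.55

Highest: Legal (103833.55)
Lowest: Finance (46366.53)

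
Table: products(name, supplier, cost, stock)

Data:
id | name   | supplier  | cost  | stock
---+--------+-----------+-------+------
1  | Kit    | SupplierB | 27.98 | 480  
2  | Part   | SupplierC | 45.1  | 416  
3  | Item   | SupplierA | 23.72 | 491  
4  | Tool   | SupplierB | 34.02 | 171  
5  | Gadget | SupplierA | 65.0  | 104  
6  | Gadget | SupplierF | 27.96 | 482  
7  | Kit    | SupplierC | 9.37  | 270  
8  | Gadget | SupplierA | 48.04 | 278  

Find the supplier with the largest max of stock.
SELECT supplier, MAX(stock) as val
FROM products
GROUP BY supplier
ORDER BY val DESC
LIMIT 1

Result: SupplierA with max(stock) = 491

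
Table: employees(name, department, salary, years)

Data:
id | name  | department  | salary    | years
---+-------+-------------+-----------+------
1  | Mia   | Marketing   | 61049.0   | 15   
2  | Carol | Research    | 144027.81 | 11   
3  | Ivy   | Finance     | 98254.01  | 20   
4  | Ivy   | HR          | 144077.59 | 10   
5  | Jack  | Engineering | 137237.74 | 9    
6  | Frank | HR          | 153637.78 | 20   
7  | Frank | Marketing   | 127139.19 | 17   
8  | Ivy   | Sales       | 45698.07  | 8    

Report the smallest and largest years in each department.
SELECT department, MIN(years), MAX(years)
FROM employees
GROUP BY department

Result:
  Engineering: min=9, max=9
  Finance: min=20, max=20
  HR: min=10, max=20
  Marketing: min=15, max=17
  Research: min=11, max=11
  Sales: min=8, max=8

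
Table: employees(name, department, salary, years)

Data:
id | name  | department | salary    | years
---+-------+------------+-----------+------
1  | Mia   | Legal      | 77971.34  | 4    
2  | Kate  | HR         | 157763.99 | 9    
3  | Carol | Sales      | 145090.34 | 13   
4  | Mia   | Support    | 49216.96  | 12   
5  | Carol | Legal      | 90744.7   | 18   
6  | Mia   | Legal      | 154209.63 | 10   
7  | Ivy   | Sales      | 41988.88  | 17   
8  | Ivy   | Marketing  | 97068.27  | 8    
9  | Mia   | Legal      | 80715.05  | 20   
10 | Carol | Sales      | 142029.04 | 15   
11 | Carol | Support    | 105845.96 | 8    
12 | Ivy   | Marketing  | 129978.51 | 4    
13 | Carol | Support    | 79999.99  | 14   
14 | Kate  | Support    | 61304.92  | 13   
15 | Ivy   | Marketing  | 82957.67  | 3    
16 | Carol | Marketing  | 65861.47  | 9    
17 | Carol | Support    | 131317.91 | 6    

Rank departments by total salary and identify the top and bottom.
SELECT department, SUM(salary)
FROM employees
GROUP BY department
ORDER BY SUM(salary)

All groups:
  HR: 157763.99
  Sales: 329108.26
  Marketing: 375865.92
  Legal: 403640.72
  Support: 427685.74

Highest: Support (427685.74)
Lowest: HR (157763.99)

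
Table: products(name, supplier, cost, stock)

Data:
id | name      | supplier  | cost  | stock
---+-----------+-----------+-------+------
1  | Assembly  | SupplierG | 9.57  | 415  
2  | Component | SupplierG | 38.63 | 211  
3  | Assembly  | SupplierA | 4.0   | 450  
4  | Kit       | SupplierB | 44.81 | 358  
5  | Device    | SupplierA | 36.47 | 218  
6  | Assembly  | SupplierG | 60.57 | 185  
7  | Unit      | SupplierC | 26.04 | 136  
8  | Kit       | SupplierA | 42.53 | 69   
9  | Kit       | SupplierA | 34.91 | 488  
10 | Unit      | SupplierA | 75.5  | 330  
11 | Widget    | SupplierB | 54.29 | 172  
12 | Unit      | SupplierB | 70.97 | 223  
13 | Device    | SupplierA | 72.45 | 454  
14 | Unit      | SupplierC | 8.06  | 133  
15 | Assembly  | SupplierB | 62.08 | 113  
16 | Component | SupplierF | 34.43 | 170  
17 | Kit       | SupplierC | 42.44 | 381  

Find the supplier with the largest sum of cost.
SELECT supplier, SUM(cost) as val
FROM products
GROUP BY supplier
ORDER BY val DESC
LIMIT 1

Result: SupplierA with sum(cost) = 265.86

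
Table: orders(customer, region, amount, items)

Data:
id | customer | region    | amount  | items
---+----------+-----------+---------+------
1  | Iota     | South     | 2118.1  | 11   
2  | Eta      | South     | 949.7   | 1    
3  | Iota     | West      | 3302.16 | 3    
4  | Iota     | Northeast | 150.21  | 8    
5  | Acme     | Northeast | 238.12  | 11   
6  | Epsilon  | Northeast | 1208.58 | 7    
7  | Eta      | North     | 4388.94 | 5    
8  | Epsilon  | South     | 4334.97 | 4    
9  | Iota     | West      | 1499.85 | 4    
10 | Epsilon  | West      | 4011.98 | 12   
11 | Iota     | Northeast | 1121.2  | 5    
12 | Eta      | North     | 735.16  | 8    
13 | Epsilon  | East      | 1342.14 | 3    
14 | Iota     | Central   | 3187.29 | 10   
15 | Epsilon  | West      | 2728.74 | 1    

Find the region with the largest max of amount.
SELECT region, MAX(amount) as val
FROM orders
GROUP BY region
ORDER BY val DESC
LIMIT 1

Result: North with max(amount) = 4388.94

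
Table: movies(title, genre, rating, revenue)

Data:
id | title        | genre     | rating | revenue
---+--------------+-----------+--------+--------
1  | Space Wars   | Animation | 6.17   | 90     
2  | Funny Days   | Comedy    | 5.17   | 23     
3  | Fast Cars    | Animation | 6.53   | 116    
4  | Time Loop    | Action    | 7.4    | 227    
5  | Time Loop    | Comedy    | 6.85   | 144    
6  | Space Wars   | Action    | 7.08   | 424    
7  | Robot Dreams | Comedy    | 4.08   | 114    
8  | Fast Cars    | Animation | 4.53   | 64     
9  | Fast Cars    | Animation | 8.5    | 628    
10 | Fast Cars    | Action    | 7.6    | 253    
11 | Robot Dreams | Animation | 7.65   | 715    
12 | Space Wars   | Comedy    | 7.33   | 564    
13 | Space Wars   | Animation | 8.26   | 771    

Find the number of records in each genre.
SELECT genre, COUNT(*) as count
FROM movies
GROUP BY genre

Result:
  Action: 3
  Animation: 6
  Comedy: 4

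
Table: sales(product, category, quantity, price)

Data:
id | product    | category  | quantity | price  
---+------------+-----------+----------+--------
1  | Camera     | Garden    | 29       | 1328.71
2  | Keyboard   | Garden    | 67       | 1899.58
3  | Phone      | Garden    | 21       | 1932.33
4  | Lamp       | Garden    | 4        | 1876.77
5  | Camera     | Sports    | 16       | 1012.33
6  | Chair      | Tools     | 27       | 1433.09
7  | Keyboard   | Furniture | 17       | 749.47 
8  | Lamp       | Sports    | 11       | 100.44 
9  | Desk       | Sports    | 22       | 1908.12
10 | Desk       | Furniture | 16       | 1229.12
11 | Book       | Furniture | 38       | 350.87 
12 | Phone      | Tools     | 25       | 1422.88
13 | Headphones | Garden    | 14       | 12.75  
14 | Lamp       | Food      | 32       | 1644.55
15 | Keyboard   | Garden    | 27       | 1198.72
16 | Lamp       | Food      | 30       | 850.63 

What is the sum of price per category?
SELECT category, SUM(price) as result
FROM sales
GROUP BY category

Result:
  Food: 2495.18
  Furniture: 2329.46
  Garden: 8248.86
  Sports: 3020.89
  Tools: 2855.97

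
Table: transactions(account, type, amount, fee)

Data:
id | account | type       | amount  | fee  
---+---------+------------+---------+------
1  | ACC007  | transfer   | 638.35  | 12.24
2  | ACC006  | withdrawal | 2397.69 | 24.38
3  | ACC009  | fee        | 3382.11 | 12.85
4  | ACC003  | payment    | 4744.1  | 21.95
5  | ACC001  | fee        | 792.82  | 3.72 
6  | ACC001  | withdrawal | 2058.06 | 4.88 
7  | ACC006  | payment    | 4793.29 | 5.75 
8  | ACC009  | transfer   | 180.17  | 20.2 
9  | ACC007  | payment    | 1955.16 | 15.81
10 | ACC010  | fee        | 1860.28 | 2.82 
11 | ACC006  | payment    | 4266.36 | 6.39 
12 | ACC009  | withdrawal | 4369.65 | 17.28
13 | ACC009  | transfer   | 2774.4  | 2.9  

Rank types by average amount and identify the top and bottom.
SELECT type, AVG(amount)
FROM transactions
GROUP BY type
ORDER BY AVG(amount)

All groups:
  transfer: 1197.64
  fee: 2011.74
  withdrawal: 2941.80
  payment: 3939.73

Highest: payment (3939.73)
Lowest: transfer (1197.64)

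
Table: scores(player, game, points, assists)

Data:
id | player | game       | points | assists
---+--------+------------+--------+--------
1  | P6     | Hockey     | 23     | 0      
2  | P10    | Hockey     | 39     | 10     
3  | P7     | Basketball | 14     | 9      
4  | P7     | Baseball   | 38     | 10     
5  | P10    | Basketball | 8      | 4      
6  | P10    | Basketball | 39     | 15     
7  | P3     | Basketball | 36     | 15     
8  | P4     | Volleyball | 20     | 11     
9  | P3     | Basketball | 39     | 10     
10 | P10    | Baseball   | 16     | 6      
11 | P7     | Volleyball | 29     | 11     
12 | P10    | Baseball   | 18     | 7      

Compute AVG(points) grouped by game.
SELECT game, AVG(points) as result
FROM scores
GROUP BY game

Result:
  Baseball: 24.00
  Basketball: 27.20
  Hockey: 31.00
  Volleyball: 24.50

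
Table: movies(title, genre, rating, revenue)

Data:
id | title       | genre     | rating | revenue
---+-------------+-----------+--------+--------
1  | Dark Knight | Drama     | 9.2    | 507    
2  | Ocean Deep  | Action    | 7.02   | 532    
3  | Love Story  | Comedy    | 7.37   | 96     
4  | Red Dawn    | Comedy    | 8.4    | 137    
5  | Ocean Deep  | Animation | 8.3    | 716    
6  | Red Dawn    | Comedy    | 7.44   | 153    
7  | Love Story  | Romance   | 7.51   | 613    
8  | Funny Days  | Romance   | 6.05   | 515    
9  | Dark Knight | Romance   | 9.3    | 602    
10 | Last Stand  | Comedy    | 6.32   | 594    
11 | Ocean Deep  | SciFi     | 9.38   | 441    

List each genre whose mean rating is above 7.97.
SELECT genre, AVG(rating)
FROM movies
GROUP BY genre
HAVING AVG(rating) > 7.97

Result:
  Animation: avg=8.30
  Drama: avg=9.20
  SciFi: avg=9.38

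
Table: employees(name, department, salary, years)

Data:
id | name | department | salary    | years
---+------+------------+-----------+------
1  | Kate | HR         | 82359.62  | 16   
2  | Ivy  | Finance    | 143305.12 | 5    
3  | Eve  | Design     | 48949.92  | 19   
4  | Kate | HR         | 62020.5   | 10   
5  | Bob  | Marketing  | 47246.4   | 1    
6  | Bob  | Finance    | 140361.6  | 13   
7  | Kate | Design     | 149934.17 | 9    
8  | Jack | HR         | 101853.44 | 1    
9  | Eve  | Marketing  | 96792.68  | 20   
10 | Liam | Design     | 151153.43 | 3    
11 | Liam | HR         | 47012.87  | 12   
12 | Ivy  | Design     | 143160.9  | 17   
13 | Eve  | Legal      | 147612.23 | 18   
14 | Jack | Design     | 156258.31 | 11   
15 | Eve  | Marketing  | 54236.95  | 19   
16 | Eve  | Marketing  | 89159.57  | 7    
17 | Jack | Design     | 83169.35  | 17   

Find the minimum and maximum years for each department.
SELECT department, MIN(years), MAX(years)
FROM employees
GROUP BY department

Result:
  Design: min=3, max=19
  Finance: min=5, max=13
  HR: min=1, max=16
  Legal: min=18, max=18
  Marketing: min=1, max=20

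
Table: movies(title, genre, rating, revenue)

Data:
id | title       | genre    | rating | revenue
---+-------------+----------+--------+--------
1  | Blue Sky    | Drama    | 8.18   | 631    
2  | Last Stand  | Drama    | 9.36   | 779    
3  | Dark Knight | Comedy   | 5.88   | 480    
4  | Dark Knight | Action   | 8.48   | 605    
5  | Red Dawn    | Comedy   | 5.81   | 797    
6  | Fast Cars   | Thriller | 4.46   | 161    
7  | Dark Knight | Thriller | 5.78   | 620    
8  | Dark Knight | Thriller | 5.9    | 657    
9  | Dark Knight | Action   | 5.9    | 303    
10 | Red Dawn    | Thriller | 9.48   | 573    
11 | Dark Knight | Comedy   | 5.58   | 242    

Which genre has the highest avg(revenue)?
SELECT genre, AVG(revenue) as val
FROM movies
GROUP BY genre
ORDER BY val DESC
LIMIT 1

Result: Drama with avg(revenue) = 705.00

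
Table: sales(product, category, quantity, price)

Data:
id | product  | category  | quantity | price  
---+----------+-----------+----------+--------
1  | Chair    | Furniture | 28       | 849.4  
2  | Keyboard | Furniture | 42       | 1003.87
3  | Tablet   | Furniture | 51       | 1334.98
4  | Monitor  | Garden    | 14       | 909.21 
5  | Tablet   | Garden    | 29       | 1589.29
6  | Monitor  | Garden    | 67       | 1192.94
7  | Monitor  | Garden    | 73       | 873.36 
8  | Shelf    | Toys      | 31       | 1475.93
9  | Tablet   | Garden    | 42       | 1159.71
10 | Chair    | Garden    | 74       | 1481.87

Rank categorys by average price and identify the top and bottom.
SELECT category, AVG(price)
FROM sales
GROUP BY category
ORDER BY AVG(price)

All groups:
  Furniture: 1062.75
  Garden: 1201.06
  Toys: 1475.93

Highest: Toys (1475.93)
Lowest: Furniture (1062.75)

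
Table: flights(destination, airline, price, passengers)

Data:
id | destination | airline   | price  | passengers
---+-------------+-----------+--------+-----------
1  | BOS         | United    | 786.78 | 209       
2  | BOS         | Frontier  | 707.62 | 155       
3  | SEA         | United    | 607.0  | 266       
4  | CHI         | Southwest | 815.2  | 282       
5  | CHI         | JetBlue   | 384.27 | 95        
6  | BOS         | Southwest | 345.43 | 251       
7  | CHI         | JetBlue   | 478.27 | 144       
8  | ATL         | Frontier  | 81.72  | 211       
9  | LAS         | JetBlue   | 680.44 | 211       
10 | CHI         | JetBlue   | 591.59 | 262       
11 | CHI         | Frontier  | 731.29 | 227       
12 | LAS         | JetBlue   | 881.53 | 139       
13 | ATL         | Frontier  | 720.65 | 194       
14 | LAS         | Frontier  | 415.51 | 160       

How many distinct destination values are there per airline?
SELECT airline, COUNT(DISTINCT destination)
FROM flights
GROUP BY airline

Result:
  Frontier: 4 distinct
  JetBlue: 2 distinct
  Southwest: 2 distinct
  United: 2 distinct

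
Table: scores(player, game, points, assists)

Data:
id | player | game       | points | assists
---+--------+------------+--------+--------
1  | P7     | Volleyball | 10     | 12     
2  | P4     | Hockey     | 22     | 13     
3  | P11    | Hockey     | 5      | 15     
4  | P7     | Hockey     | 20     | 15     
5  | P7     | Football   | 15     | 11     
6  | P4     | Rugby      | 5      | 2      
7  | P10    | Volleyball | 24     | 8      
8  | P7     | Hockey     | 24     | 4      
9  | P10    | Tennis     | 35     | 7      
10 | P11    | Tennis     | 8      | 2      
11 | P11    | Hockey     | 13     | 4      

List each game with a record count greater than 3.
SELECT game, COUNT(*) as cnt
FROM scores
GROUP BY game
HAVING COUNT(*) > 3

Result:
  Hockey: 5

Note: HAVING filters groups after aggregation, WHERE filters rows before.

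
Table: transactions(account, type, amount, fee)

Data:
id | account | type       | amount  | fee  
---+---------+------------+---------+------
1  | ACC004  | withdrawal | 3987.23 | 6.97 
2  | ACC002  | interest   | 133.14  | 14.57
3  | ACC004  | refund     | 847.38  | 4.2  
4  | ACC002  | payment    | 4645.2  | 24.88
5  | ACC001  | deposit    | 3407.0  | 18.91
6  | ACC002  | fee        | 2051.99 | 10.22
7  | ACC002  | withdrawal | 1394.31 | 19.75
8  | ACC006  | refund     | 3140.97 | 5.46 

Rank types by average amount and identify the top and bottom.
SELECT type, AVG(amount)
FROM transactions
GROUP BY type
ORDER BY AVG(amount)

All groups:
  interest: 133.14
  refund: 1994.18
  fee: 2051.99
  withdrawal: 2690.77
  deposit: 3407.00
  payment: 4645.20

Highest: payment (4645.20)
Lowest: interest (133.14)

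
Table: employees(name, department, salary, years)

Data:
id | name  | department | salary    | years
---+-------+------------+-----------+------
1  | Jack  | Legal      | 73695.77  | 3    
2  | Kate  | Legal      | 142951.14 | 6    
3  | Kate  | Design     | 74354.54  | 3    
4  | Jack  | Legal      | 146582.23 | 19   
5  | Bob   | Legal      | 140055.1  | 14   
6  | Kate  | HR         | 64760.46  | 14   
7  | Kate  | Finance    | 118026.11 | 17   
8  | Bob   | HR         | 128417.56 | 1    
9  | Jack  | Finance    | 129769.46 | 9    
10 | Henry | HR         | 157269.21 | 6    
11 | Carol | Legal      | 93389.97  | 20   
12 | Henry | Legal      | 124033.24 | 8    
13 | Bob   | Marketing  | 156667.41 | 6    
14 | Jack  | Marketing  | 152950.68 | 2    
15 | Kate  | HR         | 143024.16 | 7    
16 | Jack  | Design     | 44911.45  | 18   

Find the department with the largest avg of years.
SELECT department, AVG(years) as val
FROM employees
GROUP BY department
ORDER BY val DESC
LIMIT 1

Result: Finance with avg(years) = 13.00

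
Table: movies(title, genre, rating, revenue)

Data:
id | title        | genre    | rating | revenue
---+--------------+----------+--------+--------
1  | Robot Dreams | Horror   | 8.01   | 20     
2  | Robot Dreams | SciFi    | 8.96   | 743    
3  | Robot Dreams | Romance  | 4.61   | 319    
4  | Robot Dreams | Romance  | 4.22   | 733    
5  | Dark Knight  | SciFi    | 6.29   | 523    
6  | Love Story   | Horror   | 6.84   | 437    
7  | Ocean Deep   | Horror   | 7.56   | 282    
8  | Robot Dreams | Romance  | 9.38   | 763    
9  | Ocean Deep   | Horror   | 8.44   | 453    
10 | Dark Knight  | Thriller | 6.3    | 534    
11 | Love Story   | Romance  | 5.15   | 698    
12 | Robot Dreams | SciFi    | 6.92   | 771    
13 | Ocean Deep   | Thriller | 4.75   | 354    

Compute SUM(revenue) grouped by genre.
SELECT genre, SUM(revenue) as result
FROM movies
GROUP BY genre

Result:
  Horror: 1192
  Romance: 2513
  SciFi: 2037
  Thriller: 888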